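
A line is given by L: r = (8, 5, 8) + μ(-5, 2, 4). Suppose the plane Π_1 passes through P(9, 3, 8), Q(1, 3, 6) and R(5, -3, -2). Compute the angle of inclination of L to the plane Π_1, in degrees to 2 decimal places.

PQ = (-8, 0, -2), PR = (-4, -6, -10); a normal to Π_1 is PQ × PR = (-12, -72, 48).
Using P: Π_1 has equation -12x - 72y + 48z = 60.
sin θ = |n·v| / (|n||v|) = |108| / (√7632 · √45) = 0.18429.
θ ≈ 10.62°.

10.62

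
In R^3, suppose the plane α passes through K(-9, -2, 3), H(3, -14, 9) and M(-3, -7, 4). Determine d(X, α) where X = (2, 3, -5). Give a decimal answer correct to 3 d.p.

KH = (12, -12, 6), KM = (6, -5, 1); a normal to α is KH × KM = (18, 24, 12).
Using K: α has equation 18x + 24y + 12z = -174.
n·X − d = (18)·(2) + (24)·(3) + (12)·(-5) − (-174) = 222; |n| = √1044.
Distance = |222| / √1044 = 222/√1044 ≈ 6.871.

6.871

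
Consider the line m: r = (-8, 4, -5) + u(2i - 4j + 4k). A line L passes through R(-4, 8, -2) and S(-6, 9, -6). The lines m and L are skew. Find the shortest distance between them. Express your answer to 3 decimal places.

2.236

A direction vector for L is S − R = (-2, 1, -4).
Common perpendicular direction n = (2, -4, 4) × (-2, 1, -4) = (12, 0, -6).
With w = (-4, 8, -2) − (-8, 4, -5) = (4, 4, 3), w · n = 30.
Distance = |w · n| / |n| = |30| / √180 ≈ 2.236.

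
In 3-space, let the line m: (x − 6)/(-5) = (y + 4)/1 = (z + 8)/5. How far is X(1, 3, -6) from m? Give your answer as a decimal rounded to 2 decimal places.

6.59

m has direction (-5, 1, 5) through (6, -4, -8).
Taking (6, -4, -8) on m with direction v = (-5, 1, 5): w = X − (6, -4, -8) = (-5, 7, 2), and w × v = (33, 15, 30).
Distance = |w × v| / |v| = √2214 / √51 ≈ 6.59.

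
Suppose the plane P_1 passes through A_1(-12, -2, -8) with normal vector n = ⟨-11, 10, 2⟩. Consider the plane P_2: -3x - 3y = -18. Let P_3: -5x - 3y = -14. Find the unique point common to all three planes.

(-2, 8, -3)

P_1: n·r = n·A_1 gives -11x + 10y + 2z = 96.
Solving the 3×3 linear system -11x + 10y + 2z = 96, -3x - 3y = -18, -5x - 3y = -14 (e.g. by elimination or Cramer's rule, determinant = -12) gives (-2, 8, -3).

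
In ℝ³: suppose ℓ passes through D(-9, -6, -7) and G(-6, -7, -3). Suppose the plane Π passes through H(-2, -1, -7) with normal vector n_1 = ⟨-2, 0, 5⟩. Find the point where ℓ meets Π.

(-12, -5, -11)

A direction vector for ℓ is G − D = (3, -1, 4).
Π: n_1·r = n_1·H gives -2x + 5z = -31.
Substitute r = (-9, -6, -7) + t(3, -1, 4) into the plane: -17 + 14t = -31, so t = -1.
Intersection: (-9, -6, -7) + (-1)·(3, -1, 4) = (-12, -5, -11).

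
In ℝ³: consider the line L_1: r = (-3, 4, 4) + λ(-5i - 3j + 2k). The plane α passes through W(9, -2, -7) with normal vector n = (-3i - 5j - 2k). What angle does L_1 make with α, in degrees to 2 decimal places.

43.17

α: n·r = n·W gives -3x - 5y - 2z = -3.
sin θ = |n·v| / (|n||v|) = |26| / (√38 · √38) = 0.68421.
θ ≈ 43.17°.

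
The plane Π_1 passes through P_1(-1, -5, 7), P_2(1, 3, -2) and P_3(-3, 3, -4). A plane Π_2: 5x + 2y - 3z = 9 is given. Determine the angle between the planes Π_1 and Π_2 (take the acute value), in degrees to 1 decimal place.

73.1

P_1P_2 = (2, 8, -9), P_1P_3 = (-2, 8, -11); a normal to Π_1 is P_1P_2 × P_1P_3 = (-16, 40, 32).
Using P_1: Π_1 has equation -16x + 40y + 32z = 40.
cos θ = |n₁·n₂| / (|n₁||n₂|) = |-96| / (√2880 · √38).
θ = arccos(0.29019) ≈ 73.1°.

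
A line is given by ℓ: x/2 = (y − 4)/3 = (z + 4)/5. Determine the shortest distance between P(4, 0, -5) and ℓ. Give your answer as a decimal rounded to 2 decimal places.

5.56

ℓ has direction (2, 3, 5) through (0, 4, -4).
Taking (0, 4, -4) on ℓ with direction v = (2, 3, 5): w = P − (0, 4, -4) = (4, -4, -1), and w × v = (-17, -22, 20).
Distance = |w × v| / |v| = √1173 / √38 ≈ 5.56.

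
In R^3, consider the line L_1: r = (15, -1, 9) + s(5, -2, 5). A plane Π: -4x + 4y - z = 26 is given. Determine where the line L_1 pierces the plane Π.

Substitute r = (15, -1, 9) + t(5, -2, 5) into the plane: -73 + (-33)t = 26, so t = -3.
Intersection: (15, -1, 9) + (-3)·(5, -2, 5) = (0, 5, -6).

(0, 5, -6)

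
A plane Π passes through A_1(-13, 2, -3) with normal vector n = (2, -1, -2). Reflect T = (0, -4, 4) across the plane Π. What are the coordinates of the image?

(-8, 0, 12)

Π: n·r = n·A_1 gives 2x - y - 2z = -22.
λ = (n·T − d)/|n|² = (-4 − (-22))/9 = 2.
Reflection = T − 2λn = (0, -4, 4) − 4·(2, -1, -2) = (-8, 0, 12).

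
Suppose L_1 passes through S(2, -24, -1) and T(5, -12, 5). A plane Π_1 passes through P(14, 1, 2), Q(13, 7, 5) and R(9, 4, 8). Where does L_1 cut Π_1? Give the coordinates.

A direction vector for L_1 is T − S = (3, 12, 6).
PQ = (-1, 6, 3), PR = (-5, 3, 6); a normal to Π_1 is PQ × PR = (27, -9, 27).
Using P: Π_1 has equation 27x - 9y + 27z = 423.
Substitute r = (2, -24, -1) + t(3, 12, 6) into the plane: 243 + 135t = 423, so t = 4/3.
Intersection: (2, -24, -1) + (4/3)·(3, 12, 6) = (6, -8, 7).

(6, -8, 7)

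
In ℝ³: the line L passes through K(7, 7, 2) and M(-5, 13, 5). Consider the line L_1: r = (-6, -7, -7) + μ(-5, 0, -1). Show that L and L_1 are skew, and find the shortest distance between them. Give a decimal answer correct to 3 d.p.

A direction vector for L is M − K = (-12, 6, 3).
Common perpendicular direction n = (-12, 6, 3) × (-5, 0, -1) = (-6, -27, 30).
With w = (-6, -7, -7) − (7, 7, 2) = (-13, -14, -9), w · n = 186.
Since n ≠ 0 the lines are not parallel, and w · n = 186 ≠ 0 so they do not intersect; hence they are skew.
Distance = |w · n| / |n| = |186| / √1665 ≈ 4.558.

4.558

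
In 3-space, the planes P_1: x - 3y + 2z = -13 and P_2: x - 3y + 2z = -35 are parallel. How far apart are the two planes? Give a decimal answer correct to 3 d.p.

Same normal n = (1, -3, 2) with |n| = √14; distance = |-13 − (-35)| / |n| = 22/√14 ≈ 5.880.

5.880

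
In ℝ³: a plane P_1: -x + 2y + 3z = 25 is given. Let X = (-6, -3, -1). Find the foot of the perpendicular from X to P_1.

(-8, 1, 5)

Foot = X − λn with λ = (n·X − d)/|n|² = (-3 − 25)/14 = -2.
Foot = (-6, -3, -1) − (-2)·(-1, 2, 3) = (-8, 1, 5).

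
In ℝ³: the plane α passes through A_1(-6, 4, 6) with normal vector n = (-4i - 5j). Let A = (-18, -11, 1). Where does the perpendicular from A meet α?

α: n·r = n·A_1 gives -4x - 5y = 4.
Foot = A − λn with λ = (n·A − d)/|n|² = (127 − 4)/41 = 3.
Foot = (-18, -11, 1) − 3·(-4, -5, 0) = (-6, 4, 1).

(-6, 4, 1)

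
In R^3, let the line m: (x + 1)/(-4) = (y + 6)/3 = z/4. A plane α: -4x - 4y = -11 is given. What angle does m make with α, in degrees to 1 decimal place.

m has direction (-4, 3, 4) through (-1, -6, 0).
sin θ = |n·v| / (|n||v|) = |4| / (√32 · √41) = 0.11043.
θ ≈ 6.3°.

6.3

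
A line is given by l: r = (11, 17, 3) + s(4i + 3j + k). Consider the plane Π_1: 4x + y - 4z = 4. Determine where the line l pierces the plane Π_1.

Substitute r = (11, 17, 3) + t(4, 3, 1) into the plane: 49 + 15t = 4, so t = -3.
Intersection: (11, 17, 3) + (-3)·(4, 3, 1) = (-1, 8, 0).

(-1, 8, 0)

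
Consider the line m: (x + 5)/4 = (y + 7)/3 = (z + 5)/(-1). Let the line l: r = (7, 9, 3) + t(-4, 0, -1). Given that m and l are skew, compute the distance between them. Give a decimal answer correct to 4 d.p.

m has direction (4, 3, -1) through (-5, -7, -5).
Common perpendicular direction n = (4, 3, -1) × (-4, 0, -1) = (-3, 8, 12).
With w = (7, 9, 3) − (-5, -7, -5) = (12, 16, 8), w · n = 188.
Distance = |w · n| / |n| = |188| / √217 ≈ 12.7623.

12.7623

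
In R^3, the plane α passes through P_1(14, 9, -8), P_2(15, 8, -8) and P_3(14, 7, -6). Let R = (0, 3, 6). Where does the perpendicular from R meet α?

(2, 5, 8)

P_1P_2 = (1, -1, 0), P_1P_3 = (0, -2, 2); a normal to α is P_1P_2 × P_1P_3 = (-2, -2, -2).
Using P_1: α has equation -2x - 2y - 2z = -30.
Foot = R − λn with λ = (n·R − d)/|n|² = (-18 − (-30))/12 = 1.
Foot = (0, 3, 6) − 1·(-2, -2, -2) = (2, 5, 8).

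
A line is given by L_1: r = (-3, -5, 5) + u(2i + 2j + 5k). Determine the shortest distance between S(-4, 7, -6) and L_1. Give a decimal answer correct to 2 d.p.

Taking (-3, -5, 5) on L_1 with direction v = (2, 2, 5): w = S − (-3, -5, 5) = (-1, 12, -11), and w × v = (82, -17, -26).
Distance = |w × v| / |v| = √7689 / √33 ≈ 15.26.

15.26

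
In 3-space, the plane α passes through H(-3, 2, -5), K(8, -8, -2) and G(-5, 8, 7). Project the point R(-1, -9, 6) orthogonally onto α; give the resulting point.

HK = (11, -10, 3), HG = (-2, 6, 12); a normal to α is HK × HG = (-138, -138, 46).
Using H: α has equation -138x - 138y + 46z = -92.
Foot = R − λn with λ = (n·R − d)/|n|² = (1656 − (-92))/40204 = 1/23.
Foot = (-1, -9, 6) − (1/23)·(-138, -138, 46) = (5, -3, 4).

(5, -3, 4)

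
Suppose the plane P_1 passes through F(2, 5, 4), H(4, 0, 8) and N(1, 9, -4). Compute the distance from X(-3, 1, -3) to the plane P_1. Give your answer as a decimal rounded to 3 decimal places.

FH = (2, -5, 4), FN = (-1, 4, -8); a normal to P_1 is FH × FN = (24, 12, 3).
Using F: P_1 has equation 24x + 12y + 3z = 120.
n·X − d = (24)·(-3) + (12)·(1) + (3)·(-3) − 120 = -189; |n| = √729.
Distance = |-189| / √729 = 189/√729 ≈ 7.000.

7.000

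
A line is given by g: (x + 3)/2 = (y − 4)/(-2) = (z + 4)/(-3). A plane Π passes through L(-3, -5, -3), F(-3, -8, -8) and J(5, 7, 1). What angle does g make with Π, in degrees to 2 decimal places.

22.14

g has direction (2, -2, -3) through (-3, 4, -4).
LF = (0, -3, -5), LJ = (8, 12, 4); a normal to Π is LF × LJ = (48, -40, 24).
Using L: Π has equation 48x - 40y + 24z = -16.
sin θ = |n·v| / (|n||v|) = |104| / (√4480 · √17) = 0.37685.
θ ≈ 22.14°.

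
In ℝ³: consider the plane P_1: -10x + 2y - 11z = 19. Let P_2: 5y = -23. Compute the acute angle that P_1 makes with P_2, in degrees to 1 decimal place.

82.3

cos θ = |n₁·n₂| / (|n₁||n₂|) = |10| / (√225 · √25).
θ = arccos(0.13333) ≈ 82.3°.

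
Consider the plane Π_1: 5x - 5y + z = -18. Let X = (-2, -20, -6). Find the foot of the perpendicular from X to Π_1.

Foot = X − λn with λ = (n·X − d)/|n|² = (84 − (-18))/51 = 2.
Foot = (-2, -20, -6) − 2·(5, -5, 1) = (-12, -10, -8).

(-12, -10, -8)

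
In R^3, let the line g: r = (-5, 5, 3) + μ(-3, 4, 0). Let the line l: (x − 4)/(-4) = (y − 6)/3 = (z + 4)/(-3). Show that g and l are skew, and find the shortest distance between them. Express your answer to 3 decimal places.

10.028

l has direction (-4, 3, -3) through (4, 6, -4).
Common perpendicular direction n = (-3, 4, 0) × (-4, 3, -3) = (-12, -9, 7).
With w = (4, 6, -4) − (-5, 5, 3) = (9, 1, -7), w · n = -166.
Since n ≠ 0 the lines are not parallel, and w · n = -166 ≠ 0 so they do not intersect; hence they are skew.
Distance = |w · n| / |n| = |-166| / √274 ≈ 10.028.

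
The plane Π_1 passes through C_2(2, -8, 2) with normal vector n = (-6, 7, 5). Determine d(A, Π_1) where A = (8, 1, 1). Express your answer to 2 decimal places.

2.10

Π_1: n·r = n·C_2 gives -6x + 7y + 5z = -58.
n·A − d = (-6)·(8) + (7)·(1) + (5)·(1) − (-58) = 22; |n| = √110.
Distance = |22| / √110 = 22/√110 ≈ 2.10.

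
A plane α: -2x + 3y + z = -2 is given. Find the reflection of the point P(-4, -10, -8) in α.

λ = (n·P − d)/|n|² = (-30 − (-2))/14 = -2.
Reflection = P − 2λn = (-4, -10, -8) − (-4)·(-2, 3, 1) = (-12, 2, -4).

(-12, 2, -4)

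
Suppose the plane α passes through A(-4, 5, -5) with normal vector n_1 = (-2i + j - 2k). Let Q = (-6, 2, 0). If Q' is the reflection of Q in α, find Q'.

α: n_1·r = n_1·A gives -2x + y - 2z = 23.
λ = (n·Q − d)/|n|² = (14 − 23)/9 = -1.
Reflection = Q − 2λn = (-6, 2, 0) − (-2)·(-2, 1, -2) = (-10, 4, -4).

(-10, 4, -4)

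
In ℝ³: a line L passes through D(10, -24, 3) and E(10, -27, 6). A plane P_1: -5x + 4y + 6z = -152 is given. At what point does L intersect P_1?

A direction vector for L is E − D = (0, -3, 3).
Substitute r = (10, -24, 3) + t(0, -3, 3) into the plane: -128 + 6t = -152, so t = -4.
Intersection: (10, -24, 3) + (-4)·(0, -3, 3) = (10, -12, -9).

(10, -12, -9)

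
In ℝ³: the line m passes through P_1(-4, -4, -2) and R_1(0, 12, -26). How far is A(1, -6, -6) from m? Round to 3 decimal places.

6.056

A direction vector for m is R_1 − P_1 = (4, 16, -24).
Taking (-4, -4, -2) on m with direction v = (4, 16, -24): w = A − (-4, -4, -2) = (5, -2, -4), and w × v = (112, 104, 88).
Distance = |w × v| / |v| = √31104 / √848 ≈ 6.056.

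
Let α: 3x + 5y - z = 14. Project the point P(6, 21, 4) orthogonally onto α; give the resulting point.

(-3, 6, 7)

Foot = P − λn with λ = (n·P − d)/|n|² = (119 − 14)/35 = 3.
Foot = (6, 21, 4) − 3·(3, 5, -1) = (-3, 6, 7).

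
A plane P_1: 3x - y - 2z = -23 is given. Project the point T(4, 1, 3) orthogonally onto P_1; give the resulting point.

(-2, 3, 7)

Foot = T − λn with λ = (n·T − d)/|n|² = (5 − (-23))/14 = 2.
Foot = (4, 1, 3) − 2·(3, -1, -2) = (-2, 3, 7).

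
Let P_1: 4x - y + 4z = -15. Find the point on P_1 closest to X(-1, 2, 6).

(-5, 3, 2)

Foot = X − λn with λ = (n·X − d)/|n|² = (18 − (-15))/33 = 1.
Foot = (-1, 2, 6) − 1·(4, -1, 4) = (-5, 3, 2).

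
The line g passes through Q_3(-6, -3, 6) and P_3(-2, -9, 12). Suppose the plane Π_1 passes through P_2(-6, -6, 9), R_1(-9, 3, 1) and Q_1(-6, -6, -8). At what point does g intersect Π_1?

A direction vector for g is P_3 − Q_3 = (4, -6, 6).
P_2R_1 = (-3, 9, -8), P_2Q_1 = (0, 0, -17); a normal to Π_1 is P_2R_1 × P_2Q_1 = (-153, -51, 0).
Using P_2: Π_1 has equation -153x - 51y = 1224.
Substitute r = (-6, -3, 6) + t(4, -6, 6) into the plane: 1071 + (-306)t = 1224, so t = -1/2.
Intersection: (-6, -3, 6) + (-1/2)·(4, -6, 6) = (-8, 0, 3).

(-8, 0, 3)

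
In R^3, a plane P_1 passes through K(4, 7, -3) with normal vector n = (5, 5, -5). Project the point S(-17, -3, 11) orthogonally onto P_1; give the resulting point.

P_1: n·r = n·K gives 5x + 5y - 5z = 70.
Foot = S − λn with λ = (n·S − d)/|n|² = (-155 − 70)/75 = -3.
Foot = (-17, -3, 11) − (-3)·(5, 5, -5) = (-2, 12, -4).

(-2, 12, -4)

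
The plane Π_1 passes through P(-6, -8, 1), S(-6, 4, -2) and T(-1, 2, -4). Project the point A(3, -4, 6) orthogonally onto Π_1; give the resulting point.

(-1, -6, -2)

PS = (0, 12, -3), PT = (5, 10, -5); a normal to Π_1 is PS × PT = (-30, -15, -60).
Using P: Π_1 has equation -30x - 15y - 60z = 240.
Foot = A − λn with λ = (n·A − d)/|n|² = (-390 − 240)/4725 = -2/15.
Foot = (3, -4, 6) − (-2/15)·(-30, -15, -60) = (-1, -6, -2).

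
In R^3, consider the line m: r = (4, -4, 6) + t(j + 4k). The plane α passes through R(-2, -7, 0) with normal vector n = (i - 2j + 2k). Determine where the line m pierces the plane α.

(4, -6, -2)

α: n·r = n·R gives x - 2y + 2z = 12.
Substitute r = (4, -4, 6) + t(0, 1, 4) into the plane: 24 + 6t = 12, so t = -2.
Intersection: (4, -4, 6) + (-2)·(0, 1, 4) = (4, -6, -2).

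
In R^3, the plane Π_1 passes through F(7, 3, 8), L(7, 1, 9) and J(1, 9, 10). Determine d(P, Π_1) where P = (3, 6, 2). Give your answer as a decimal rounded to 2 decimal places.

FL = (0, -2, 1), FJ = (-6, 6, 2); a normal to Π_1 is FL × FJ = (-10, -6, -12).
Using F: Π_1 has equation -10x - 6y - 12z = -184.
n·P − d = (-10)·(3) + (-6)·(6) + (-12)·(2) − (-184) = 94; |n| = √280.
Distance = |94| / √280 = 94/√280 ≈ 5.62.

5.62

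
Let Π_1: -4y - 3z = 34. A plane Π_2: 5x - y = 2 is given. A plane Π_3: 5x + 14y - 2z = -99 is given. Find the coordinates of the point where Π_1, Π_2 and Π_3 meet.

(-1, -7, -2)

Solving the 3×3 linear system -4y - 3z = 34, 5x - y = 2, 5x + 14y - 2z = -99 (e.g. by elimination or Cramer's rule, determinant = -265) gives (-1, -7, -2).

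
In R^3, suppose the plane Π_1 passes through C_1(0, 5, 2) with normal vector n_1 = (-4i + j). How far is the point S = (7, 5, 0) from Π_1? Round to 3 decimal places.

Π_1: n_1·r = n_1·C_1 gives -4x + y = 5.
n·S − d = (-4)·(7) + (1)·(5) + (0)·(0) − 5 = -28; |n| = √17.
Distance = |-28| / √17 = 28/√17 ≈ 6.791.

6.791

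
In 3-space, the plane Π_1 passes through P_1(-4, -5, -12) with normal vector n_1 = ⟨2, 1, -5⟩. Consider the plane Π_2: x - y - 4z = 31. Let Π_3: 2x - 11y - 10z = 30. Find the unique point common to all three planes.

Π_1: n_1·r = n_1·P_1 gives 2x + y - 5z = 47.
Solving the 3×3 linear system 2x + y - 5z = 47, x - y - 4z = 31, 2x - 11y - 10z = 30 (e.g. by elimination or Cramer's rule, determinant = -21) gives (-7, 6, -11).

(-7, 6, -11)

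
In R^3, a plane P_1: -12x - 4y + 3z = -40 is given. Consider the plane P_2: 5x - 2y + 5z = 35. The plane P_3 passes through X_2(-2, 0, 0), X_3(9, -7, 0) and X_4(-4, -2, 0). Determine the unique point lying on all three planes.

(5, -5, 0)

X_2X_3 = (11, -7, 0), X_2X_4 = (-2, -2, 0); a normal to P_3 is X_2X_3 × X_2X_4 = (0, 0, -36).
Using X_2: P_3 has equation -36z = 0.
Solving the 3×3 linear system -12x - 4y + 3z = -40, 5x - 2y + 5z = 35, -36z = 0 (e.g. by elimination or Cramer's rule, determinant = -1584) gives (5, -5, 0).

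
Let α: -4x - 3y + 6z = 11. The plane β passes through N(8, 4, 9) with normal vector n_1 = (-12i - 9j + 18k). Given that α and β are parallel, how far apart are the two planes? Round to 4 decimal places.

β: n_1·r = n_1·N gives -12x - 9y + 18z = 30.
Rescale β by 1/3: -4x - 3y + 6z = 10. Then distance = |11 − 10| / √61 ≈ 0.1280.

0.1280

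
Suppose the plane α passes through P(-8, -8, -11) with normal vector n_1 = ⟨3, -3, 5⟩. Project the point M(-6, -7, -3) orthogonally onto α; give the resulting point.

(-9, -4, -8)

α: n_1·r = n_1·P gives 3x - 3y + 5z = -55.
Foot = M − λn with λ = (n·M − d)/|n|² = (-12 − (-55))/43 = 1.
Foot = (-6, -7, -3) − 1·(3, -3, 5) = (-9, -4, -8).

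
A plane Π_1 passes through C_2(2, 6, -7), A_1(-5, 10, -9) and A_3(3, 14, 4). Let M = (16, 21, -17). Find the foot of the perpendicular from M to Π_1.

C_2A_1 = (-7, 4, -2), C_2A_3 = (1, 8, 11); a normal to Π_1 is C_2A_1 × C_2A_3 = (60, 75, -60).
Using C_2: Π_1 has equation 60x + 75y - 60z = 990.
Foot = M − λn with λ = (n·M − d)/|n|² = (3555 − 990)/12825 = 1/5.
Foot = (16, 21, -17) − (1/5)·(60, 75, -60) = (4, 6, -5).

(4, 6, -5)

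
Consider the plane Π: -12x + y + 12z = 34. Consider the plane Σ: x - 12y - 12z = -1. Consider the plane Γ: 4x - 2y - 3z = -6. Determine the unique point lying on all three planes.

(-1, -2, 2)

Solving the 3×3 linear system -12x + y + 12z = 34, x - 12y - 12z = -1, 4x - 2y - 3z = -6 (e.g. by elimination or Cramer's rule, determinant = 363) gives (-1, -2, 2).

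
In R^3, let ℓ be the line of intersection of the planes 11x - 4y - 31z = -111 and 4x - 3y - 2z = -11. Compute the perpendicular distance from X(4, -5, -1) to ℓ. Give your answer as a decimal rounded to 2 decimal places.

8.24

Direction of ℓ: (11, -4, -31) × (4, -3, -2) = (-85, -102, -17).
A point on ℓ: solving the two plane equations with x = -2 gives (-2, -1, 3).
Taking (-2, -1, 3) on ℓ with direction v = (-85, -102, -17): w = X − (-2, -1, 3) = (6, -4, -4), and w × v = (-340, 442, -952).
Distance = |w × v| / |v| = √1217268 / √17918 ≈ 8.24.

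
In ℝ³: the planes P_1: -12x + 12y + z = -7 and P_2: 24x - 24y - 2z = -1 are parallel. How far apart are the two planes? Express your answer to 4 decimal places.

0.4412

Rescale P_2 by 1/(-2): -12x + 12y + z = 1/2. Then distance = |-7 − (1/2)| / √289 ≈ 0.4412.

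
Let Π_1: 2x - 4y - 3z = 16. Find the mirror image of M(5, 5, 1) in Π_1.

λ = (n·M − d)/|n|² = (-13 − 16)/29 = -1.
Reflection = M − 2λn = (5, 5, 1) − (-2)·(2, -4, -3) = (9, -3, -5).

(9, -3, -5)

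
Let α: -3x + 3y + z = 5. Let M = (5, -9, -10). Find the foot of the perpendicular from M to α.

Foot = M − λn with λ = (n·M − d)/|n|² = (-52 − 5)/19 = -3.
Foot = (5, -9, -10) − (-3)·(-3, 3, 1) = (-4, 0, -7).

(-4, 0, -7)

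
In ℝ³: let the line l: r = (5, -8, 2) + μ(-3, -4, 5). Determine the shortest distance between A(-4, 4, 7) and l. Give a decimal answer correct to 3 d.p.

Taking (5, -8, 2) on l with direction v = (-3, -4, 5): w = A − (5, -8, 2) = (-9, 12, 5), and w × v = (80, 30, 72).
Distance = |w × v| / |v| = √12484 / √50 ≈ 15.801.

15.801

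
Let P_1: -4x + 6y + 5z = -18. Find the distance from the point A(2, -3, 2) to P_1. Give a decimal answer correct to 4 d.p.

n·A − d = (-4)·(2) + (6)·(-3) + (5)·(2) − (-18) = 2; |n| = √77.
Distance = |2| / √77 = 2/√77 ≈ 0.2279.

0.2279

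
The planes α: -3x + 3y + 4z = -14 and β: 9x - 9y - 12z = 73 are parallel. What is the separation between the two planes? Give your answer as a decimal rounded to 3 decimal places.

1.772

Rescale β by 1/(-3): -3x + 3y + 4z = -73/3. Then distance = |-14 − (-73/3)| / √34 ≈ 1.772.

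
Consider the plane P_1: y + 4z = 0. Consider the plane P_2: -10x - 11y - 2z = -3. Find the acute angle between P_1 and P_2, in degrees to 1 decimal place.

72.1

cos θ = |n₁·n₂| / (|n₁||n₂|) = |-19| / (√17 · √225).
θ = arccos(0.30721) ≈ 72.1°.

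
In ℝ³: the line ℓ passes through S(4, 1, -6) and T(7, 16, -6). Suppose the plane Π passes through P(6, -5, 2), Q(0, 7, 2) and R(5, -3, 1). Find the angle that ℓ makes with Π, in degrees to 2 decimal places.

37.87

A direction vector for ℓ is T − S = (3, 15, 0).
PQ = (-6, 12, 0), PR = (-1, 2, -1); a normal to Π is PQ × PR = (-12, -6, 0).
Using P: Π has equation -12x - 6y = -42.
sin θ = |n·v| / (|n||v|) = |-126| / (√180 · √234) = 0.61394.
θ ≈ 37.87°.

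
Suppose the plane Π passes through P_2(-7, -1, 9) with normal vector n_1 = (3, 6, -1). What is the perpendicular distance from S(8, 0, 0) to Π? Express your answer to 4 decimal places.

Π: n_1·r = n_1·P_2 gives 3x + 6y - z = -36.
n·S − d = (3)·(8) + (6)·(0) + (-1)·(0) − (-36) = 60; |n| = √46.
Distance = |60| / √46 = 60/√46 ≈ 8.8465.

8.8465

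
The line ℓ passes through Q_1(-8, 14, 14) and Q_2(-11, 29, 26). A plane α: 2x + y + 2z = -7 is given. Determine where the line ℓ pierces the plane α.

(-5, -1, 2)

A direction vector for ℓ is Q_2 − Q_1 = (-3, 15, 12).
Substitute r = (-8, 14, 14) + t(-3, 15, 12) into the plane: 26 + 33t = -7, so t = -1.
Intersection: (-8, 14, 14) + (-1)·(-3, 15, 12) = (-5, -1, 2).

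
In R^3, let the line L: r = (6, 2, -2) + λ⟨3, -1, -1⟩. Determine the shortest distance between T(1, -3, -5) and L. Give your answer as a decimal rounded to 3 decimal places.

7.385

Taking (6, 2, -2) on L with direction v = (3, -1, -1): w = T − (6, 2, -2) = (-5, -5, -3), and w × v = (2, -14, 20).
Distance = |w × v| / |v| = √600 / √11 ≈ 7.385.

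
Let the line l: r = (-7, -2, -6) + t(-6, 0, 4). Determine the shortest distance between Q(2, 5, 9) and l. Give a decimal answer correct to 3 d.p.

18.823

Taking (-7, -2, -6) on l with direction v = (-6, 0, 4): w = Q − (-7, -2, -6) = (9, 7, 15), and w × v = (28, -126, 42).
Distance = |w × v| / |v| = √18424 / √52 ≈ 18.823.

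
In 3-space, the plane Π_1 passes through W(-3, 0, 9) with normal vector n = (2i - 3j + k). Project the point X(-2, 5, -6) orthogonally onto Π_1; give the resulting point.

(2, -1, -4)

Π_1: n·r = n·W gives 2x - 3y + z = 3.
Foot = X − λn with λ = (n·X − d)/|n|² = (-25 − 3)/14 = -2.
Foot = (-2, 5, -6) − (-2)·(2, -3, 1) = (2, -1, -4).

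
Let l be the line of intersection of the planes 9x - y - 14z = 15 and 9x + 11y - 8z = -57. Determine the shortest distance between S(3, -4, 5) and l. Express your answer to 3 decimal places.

Direction of l: (9, -1, -14) × (9, 11, -8) = (162, -54, 108).
A point on l: solving the two plane equations with x = 4 gives (4, -7, 2).
Taking (4, -7, 2) on l with direction v = (162, -54, 108): w = S − (4, -7, 2) = (-1, 3, 3), and w × v = (486, 594, -432).
Distance = |w × v| / |v| = √775656 / √40824 ≈ 4.359.

4.359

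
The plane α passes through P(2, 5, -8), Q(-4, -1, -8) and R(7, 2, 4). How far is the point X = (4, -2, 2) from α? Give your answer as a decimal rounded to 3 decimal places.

PQ = (-6, -6, 0), PR = (5, -3, 12); a normal to α is PQ × PR = (-72, 72, 48).
Using P: α has equation -72x + 72y + 48z = -168.
n·X − d = (-72)·(4) + (72)·(-2) + (48)·(2) − (-168) = -168; |n| = √12672.
Distance = |-168| / √12672 = 168/√12672 ≈ 1.492.

1.492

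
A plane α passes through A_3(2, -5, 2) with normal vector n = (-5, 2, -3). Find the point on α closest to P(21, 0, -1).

(11, 4, -7)

α: n·r = n·A_3 gives -5x + 2y - 3z = -26.
Foot = P − λn with λ = (n·P − d)/|n|² = (-102 − (-26))/38 = -2.
Foot = (21, 0, -1) − (-2)·(-5, 2, -3) = (11, 4, -7).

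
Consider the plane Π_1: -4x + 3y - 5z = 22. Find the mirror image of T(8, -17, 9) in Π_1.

λ = (n·T − d)/|n|² = (-128 − 22)/50 = -3.
Reflection = T − 2λn = (8, -17, 9) − (-6)·(-4, 3, -5) = (-16, 1, -21).

(-16, 1, -21)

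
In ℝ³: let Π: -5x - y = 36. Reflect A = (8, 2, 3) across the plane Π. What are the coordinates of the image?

(-22, -4, 3)

λ = (n·A − d)/|n|² = (-42 − 36)/26 = -3.
Reflection = A − 2λn = (8, 2, 3) − (-6)·(-5, -1, 0) = (-22, -4, 3).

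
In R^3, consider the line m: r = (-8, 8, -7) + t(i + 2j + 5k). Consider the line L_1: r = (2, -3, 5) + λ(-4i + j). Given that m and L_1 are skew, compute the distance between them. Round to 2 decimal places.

Common perpendicular direction n = (1, 2, 5) × (-4, 1, 0) = (-5, -20, 9).
With w = (2, -3, 5) − (-8, 8, -7) = (10, -11, 12), w · n = 278.
Distance = |w · n| / |n| = |278| / √506 ≈ 12.36.

12.36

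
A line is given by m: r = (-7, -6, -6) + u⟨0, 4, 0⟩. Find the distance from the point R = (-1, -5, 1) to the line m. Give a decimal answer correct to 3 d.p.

Taking (-7, -6, -6) on m with direction v = (0, 4, 0): w = R − (-7, -6, -6) = (6, 1, 7), and w × v = (-28, 0, 24).
Distance = |w × v| / |v| = √1360 / √16 ≈ 9.220.

9.220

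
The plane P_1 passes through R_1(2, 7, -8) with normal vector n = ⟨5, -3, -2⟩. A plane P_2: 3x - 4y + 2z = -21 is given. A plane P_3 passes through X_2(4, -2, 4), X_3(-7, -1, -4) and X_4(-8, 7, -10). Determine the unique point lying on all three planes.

P_1: n·r = n·R_1 gives 5x - 3y - 2z = 5.
X_2X_3 = (-11, 1, -8), X_2X_4 = (-12, 9, -14); a normal to P_3 is X_2X_3 × X_2X_4 = (58, -58, -87).
Using X_2: P_3 has equation 58x - 58y - 87z = 0.
Solving the 3×3 linear system 5x - 3y - 2z = 5, 3x - 4y + 2z = -21, 58x - 58y - 87z = 0 (e.g. by elimination or Cramer's rule, determinant = 1073) gives (5, 8, -2).

(5, 8, -2)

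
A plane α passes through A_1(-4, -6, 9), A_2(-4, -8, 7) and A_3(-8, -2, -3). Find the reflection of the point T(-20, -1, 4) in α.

(4, 5, -2)

A_1A_2 = (0, -2, -2), A_1A_3 = (-4, 4, -12); a normal to α is A_1A_2 × A_1A_3 = (32, 8, -8).
Using A_1: α has equation 32x + 8y - 8z = -248.
λ = (n·T − d)/|n|² = (-680 − (-248))/1152 = -3/8.
Reflection = T − 2λn = (-20, -1, 4) − (-3/4)·(32, 8, -8) = (4, 5, -2).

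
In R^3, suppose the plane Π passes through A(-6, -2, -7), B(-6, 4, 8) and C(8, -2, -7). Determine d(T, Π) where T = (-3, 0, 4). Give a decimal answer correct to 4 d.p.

2.2283

AB = (0, 6, 15), AC = (14, 0, 0); a normal to Π is AB × AC = (0, 210, -84).
Using A: Π has equation 210y - 84z = 168.
n·T − d = (0)·(-3) + (210)·(0) + (-84)·(4) − 168 = -504; |n| = √51156.
Distance = |-504| / √51156 = 504/√51156 ≈ 2.2283.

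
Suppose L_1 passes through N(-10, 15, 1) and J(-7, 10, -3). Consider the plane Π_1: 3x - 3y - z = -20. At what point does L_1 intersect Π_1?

(-4, 5, -7)

A direction vector for L_1 is J − N = (3, -5, -4).
Substitute r = (-10, 15, 1) + t(3, -5, -4) into the plane: -76 + 28t = -20, so t = 2.
Intersection: (-10, 15, 1) + 2·(3, -5, -4) = (-4, 5, -7).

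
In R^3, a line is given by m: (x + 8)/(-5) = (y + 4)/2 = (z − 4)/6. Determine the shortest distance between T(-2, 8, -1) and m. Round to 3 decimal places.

m has direction (-5, 2, 6) through (-8, -4, 4).
Taking (-8, -4, 4) on m with direction v = (-5, 2, 6): w = T − (-8, -4, 4) = (6, 12, -5), and w × v = (82, -11, 72).
Distance = |w × v| / |v| = √12029 / √65 ≈ 13.604.

13.604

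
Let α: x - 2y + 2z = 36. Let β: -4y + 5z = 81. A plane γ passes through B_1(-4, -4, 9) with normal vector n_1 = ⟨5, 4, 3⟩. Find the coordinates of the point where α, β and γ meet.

γ: n_1·r = n_1·B_1 gives 5x + 4y + 3z = -9.
Solving the 3×3 linear system x - 2y + 2z = 36, -4y + 5z = 81, 5x + 4y + 3z = -9 (e.g. by elimination or Cramer's rule, determinant = -42) gives (0, -9, 9).

(0, -9, 9)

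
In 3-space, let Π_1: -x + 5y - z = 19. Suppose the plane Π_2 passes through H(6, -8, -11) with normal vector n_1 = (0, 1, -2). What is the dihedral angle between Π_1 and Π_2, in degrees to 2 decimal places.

Π_2: n_1·r = n_1·H gives y - 2z = 14.
cos θ = |n₁·n₂| / (|n₁||n₂|) = |7| / (√27 · √5).
θ = arccos(0.60246) ≈ 52.95°.

52.95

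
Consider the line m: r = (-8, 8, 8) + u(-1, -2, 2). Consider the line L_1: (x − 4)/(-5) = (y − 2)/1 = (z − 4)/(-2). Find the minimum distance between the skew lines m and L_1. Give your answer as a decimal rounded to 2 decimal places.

L_1 has direction (-5, 1, -2) through (4, 2, 4).
Common perpendicular direction n = (-1, -2, 2) × (-5, 1, -2) = (2, -12, -11).
With w = (4, 2, 4) − (-8, 8, 8) = (12, -6, -4), w · n = 140.
Distance = |w · n| / |n| = |140| / √269 ≈ 8.54.

8.54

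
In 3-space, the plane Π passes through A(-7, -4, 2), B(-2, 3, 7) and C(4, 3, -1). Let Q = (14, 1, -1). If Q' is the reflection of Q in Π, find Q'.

(6, 11, -7)

AB = (5, 7, 5), AC = (11, 7, -3); a normal to Π is AB × AC = (-56, 70, -42).
Using A: Π has equation -56x + 70y - 42z = 28.
λ = (n·Q − d)/|n|² = (-672 − 28)/9800 = -1/14.
Reflection = Q − 2λn = (14, 1, -1) − (-1/7)·(-56, 70, -42) = (6, 11, -7).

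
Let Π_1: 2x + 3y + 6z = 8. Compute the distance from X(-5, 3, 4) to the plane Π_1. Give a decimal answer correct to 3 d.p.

n·X − d = (2)·(-5) + (3)·(3) + (6)·(4) − 8 = 15; |n| = √49.
Distance = |15| / √49 = 15/√49 ≈ 2.143.

2.143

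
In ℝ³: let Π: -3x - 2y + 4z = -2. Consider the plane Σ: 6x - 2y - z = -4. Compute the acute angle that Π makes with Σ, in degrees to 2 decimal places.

58.53

cos θ = |n₁·n₂| / (|n₁||n₂|) = |-18| / (√29 · √41).
θ = arccos(0.52201) ≈ 58.53°.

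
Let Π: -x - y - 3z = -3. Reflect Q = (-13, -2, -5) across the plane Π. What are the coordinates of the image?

λ = (n·Q − d)/|n|² = (30 − (-3))/11 = 3.
Reflection = Q − 2λn = (-13, -2, -5) − 6·(-1, -1, -3) = (-7, 4, 13).

(-7, 4, 13)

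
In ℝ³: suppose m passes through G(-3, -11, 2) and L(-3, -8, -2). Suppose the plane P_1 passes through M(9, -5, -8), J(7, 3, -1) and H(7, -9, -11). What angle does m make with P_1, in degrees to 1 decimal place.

82.1

A direction vector for m is L − G = (0, 3, -4).
MJ = (-2, 8, 7), MH = (-2, -4, -3); a normal to P_1 is MJ × MH = (4, -20, 24).
Using M: P_1 has equation 4x - 20y + 24z = -56.
sin θ = |n·v| / (|n||v|) = |-156| / (√992 · √25) = 0.99060.
θ ≈ 82.1°.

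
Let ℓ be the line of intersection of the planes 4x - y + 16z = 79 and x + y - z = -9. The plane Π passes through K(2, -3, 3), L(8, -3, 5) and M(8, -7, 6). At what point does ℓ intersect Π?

(2, -7, 4)

Direction of ℓ: (4, -1, 16) × (1, 1, -1) = (-15, 20, 5).
A point on ℓ: solving the two plane equations with x = -4 gives (-4, 1, 6).
KL = (6, 0, 2), KM = (6, -4, 3); a normal to Π is KL × KM = (8, -6, -24).
Using K: Π has equation 8x - 6y - 24z = -38.
Substitute r = (-4, 1, 6) + t(-15, 20, 5) into the plane: -182 + (-360)t = -38, so t = -2/5.
Intersection: (-4, 1, 6) + (-2/5)·(-15, 20, 5) = (2, -7, 4).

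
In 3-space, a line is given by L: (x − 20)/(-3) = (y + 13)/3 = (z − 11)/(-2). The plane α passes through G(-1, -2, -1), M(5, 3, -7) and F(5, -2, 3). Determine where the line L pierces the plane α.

L has direction (-3, 3, -2) through (20, -13, 11).
GM = (6, 5, -6), GF = (6, 0, 4); a normal to α is GM × GF = (20, -60, -30).
Using G: α has equation 20x - 60y - 30z = 130.
Substitute r = (20, -13, 11) + t(-3, 3, -2) into the plane: 850 + (-180)t = 130, so t = 4.
Intersection: (20, -13, 11) + 4·(-3, 3, -2) = (8, -1, 3).

(8, -1, 3)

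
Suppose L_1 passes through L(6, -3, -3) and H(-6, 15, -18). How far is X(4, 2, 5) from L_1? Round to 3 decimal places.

A direction vector for L_1 is H − L = (-12, 18, -15).
Taking (6, -3, -3) on L_1 with direction v = (-12, 18, -15): w = X − (6, -3, -3) = (-2, 5, 8), and w × v = (-219, -126, 24).
Distance = |w × v| / |v| = √64413 / √693 ≈ 9.641.

9.641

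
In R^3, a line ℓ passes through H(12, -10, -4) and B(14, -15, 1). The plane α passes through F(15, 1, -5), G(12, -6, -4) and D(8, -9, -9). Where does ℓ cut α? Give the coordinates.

A direction vector for ℓ is B − H = (2, -5, 5).
FG = (-3, -7, 1), FD = (-7, -10, -4); a normal to α is FG × FD = (38, -19, -19).
Using F: α has equation 38x - 19y - 19z = 646.
Substitute r = (12, -10, -4) + t(2, -5, 5) into the plane: 722 + 76t = 646, so t = -1.
Intersection: (12, -10, -4) + (-1)·(2, -5, 5) = (10, -5, -9).

(10, -5, -9)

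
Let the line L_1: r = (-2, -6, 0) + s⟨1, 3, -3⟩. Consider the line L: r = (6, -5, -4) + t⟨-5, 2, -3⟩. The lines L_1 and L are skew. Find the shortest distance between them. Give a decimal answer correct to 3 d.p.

2.967

Common perpendicular direction n = (1, 3, -3) × (-5, 2, -3) = (-3, 18, 17).
With w = (6, -5, -4) − (-2, -6, 0) = (8, 1, -4), w · n = -74.
Distance = |w · n| / |n| = |-74| / √622 ≈ 2.967.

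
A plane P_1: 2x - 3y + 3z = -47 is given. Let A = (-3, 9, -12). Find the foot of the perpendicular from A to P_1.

Foot = A − λn with λ = (n·A − d)/|n|² = (-69 − (-47))/22 = -1.
Foot = (-3, 9, -12) − (-1)·(2, -3, 3) = (-1, 6, -9).

(-1, 6, -9)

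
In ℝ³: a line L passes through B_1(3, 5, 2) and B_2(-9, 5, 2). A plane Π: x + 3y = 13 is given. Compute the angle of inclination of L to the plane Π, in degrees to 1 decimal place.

18.4

A direction vector for L is B_2 − B_1 = (-12, 0, 0).
sin θ = |n·v| / (|n||v|) = |-12| / (√10 · √144) = 0.31623.
θ ≈ 18.4°.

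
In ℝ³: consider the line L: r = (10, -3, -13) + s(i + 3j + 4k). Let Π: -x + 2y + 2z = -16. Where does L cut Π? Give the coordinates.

(12, 3, -5)

Substitute r = (10, -3, -13) + t(1, 3, 4) into the plane: -42 + 13t = -16, so t = 2.
Intersection: (10, -3, -13) + 2·(1, 3, 4) = (12, 3, -5).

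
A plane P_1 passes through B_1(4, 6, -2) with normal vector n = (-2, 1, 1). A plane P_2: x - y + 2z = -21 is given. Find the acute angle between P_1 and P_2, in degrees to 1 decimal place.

80.4

P_1: n·r = n·B_1 gives -2x + y + z = -4.
cos θ = |n₁·n₂| / (|n₁||n₂|) = |-1| / (√6 · √6).
θ = arccos(0.16667) ≈ 80.4°.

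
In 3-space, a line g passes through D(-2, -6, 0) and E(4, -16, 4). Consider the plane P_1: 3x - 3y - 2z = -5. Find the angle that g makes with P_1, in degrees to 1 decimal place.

43.8

A direction vector for g is E − D = (6, -10, 4).
sin θ = |n·v| / (|n||v|) = |40| / (√22 · √152) = 0.69171.
θ ≈ 43.8°.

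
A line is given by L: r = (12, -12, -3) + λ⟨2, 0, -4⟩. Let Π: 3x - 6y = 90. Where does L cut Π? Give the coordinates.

(6, -12, 9)

Substitute r = (12, -12, -3) + t(2, 0, -4) into the plane: 108 + 6t = 90, so t = -3.
Intersection: (12, -12, -3) + (-3)·(2, 0, -4) = (6, -12, 9).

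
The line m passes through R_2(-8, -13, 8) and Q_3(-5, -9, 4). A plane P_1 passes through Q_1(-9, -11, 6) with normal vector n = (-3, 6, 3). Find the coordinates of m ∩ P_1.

A direction vector for m is Q_3 − R_2 = (3, 4, -4).
P_1: n·r = n·Q_1 gives -3x + 6y + 3z = -21.
Substitute r = (-8, -13, 8) + t(3, 4, -4) into the plane: -30 + 3t = -21, so t = 3.
Intersection: (-8, -13, 8) + 3·(3, 4, -4) = (1, -1, -4).

(1, -1, -4)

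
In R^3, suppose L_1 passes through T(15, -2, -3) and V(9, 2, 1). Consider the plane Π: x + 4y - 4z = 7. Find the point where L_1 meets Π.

(3, 6, 5)

A direction vector for L_1 is V − T = (-6, 4, 4).
Substitute r = (15, -2, -3) + t(-6, 4, 4) into the plane: 19 + (-6)t = 7, so t = 2.
Intersection: (15, -2, -3) + 2·(-6, 4, 4) = (3, 6, 5).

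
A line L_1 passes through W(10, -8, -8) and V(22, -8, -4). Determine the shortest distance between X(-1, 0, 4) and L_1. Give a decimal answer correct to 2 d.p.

A direction vector for L_1 is V − W = (12, 0, 4).
Taking (10, -8, -8) on L_1 with direction v = (12, 0, 4): w = X − (10, -8, -8) = (-11, 8, 12), and w × v = (32, 188, -96).
Distance = |w × v| / |v| = √45584 / √160 ≈ 16.88.

16.88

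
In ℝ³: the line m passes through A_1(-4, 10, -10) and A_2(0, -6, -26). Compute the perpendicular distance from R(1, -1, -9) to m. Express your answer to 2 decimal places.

A direction vector for m is A_2 − A_1 = (4, -16, -16).
Taking (-4, 10, -10) on m with direction v = (4, -16, -16): w = R − (-4, 10, -10) = (5, -11, 1), and w × v = (192, 84, -36).
Distance = |w × v| / |v| = √45216 / √528 ≈ 9.25.

9.25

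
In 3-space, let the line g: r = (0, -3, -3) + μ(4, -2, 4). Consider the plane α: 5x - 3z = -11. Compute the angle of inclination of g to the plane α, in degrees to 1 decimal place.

13.2

sin θ = |n·v| / (|n||v|) = |8| / (√34 · √36) = 0.22866.
θ ≈ 13.2°.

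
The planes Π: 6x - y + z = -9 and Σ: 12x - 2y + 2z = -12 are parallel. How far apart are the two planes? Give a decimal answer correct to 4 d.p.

0.4867

Rescale Σ by 1/2: 6x - y + z = -6. Then distance = |-9 − (-6)| / √38 ≈ 0.4867.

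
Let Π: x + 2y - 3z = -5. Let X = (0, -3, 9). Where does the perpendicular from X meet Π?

Foot = X − λn with λ = (n·X − d)/|n|² = (-33 − (-5))/14 = -2.
Foot = (0, -3, 9) − (-2)·(1, 2, -3) = (2, 1, 3).

(2, 1, 3)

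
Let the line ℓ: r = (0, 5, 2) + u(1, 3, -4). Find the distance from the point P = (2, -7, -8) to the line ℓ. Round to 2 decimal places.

15.70

Taking (0, 5, 2) on ℓ with direction v = (1, 3, -4): w = P − (0, 5, 2) = (2, -12, -10), and w × v = (78, -2, 18).
Distance = |w × v| / |v| = √6412 / √26 ≈ 15.70.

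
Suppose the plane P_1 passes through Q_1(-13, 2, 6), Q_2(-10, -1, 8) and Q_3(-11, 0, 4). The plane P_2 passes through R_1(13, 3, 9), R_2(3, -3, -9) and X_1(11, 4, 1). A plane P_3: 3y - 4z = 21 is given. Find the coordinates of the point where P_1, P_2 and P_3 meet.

Q_1Q_2 = (3, -3, 2), Q_1Q_3 = (2, -2, -2); a normal to P_1 is Q_1Q_2 × Q_1Q_3 = (10, 10, 0).
Using Q_1: P_1 has equation 10x + 10y = -110.
R_1R_2 = (-10, -6, -18), R_1X_1 = (-2, 1, -8); a normal to P_2 is R_1R_2 × R_1X_1 = (66, -44, -22).
Using R_1: P_2 has equation 66x - 44y - 22z = 528.
Solving the 3×3 linear system 10x + 10y = -110, 66x - 44y - 22z = 528, 3y - 4z = 21 (e.g. by elimination or Cramer's rule, determinant = 5060) gives (-2, -9, -12).

(-2, -9, -12)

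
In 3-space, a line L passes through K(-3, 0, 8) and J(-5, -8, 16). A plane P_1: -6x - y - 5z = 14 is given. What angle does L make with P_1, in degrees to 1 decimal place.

A direction vector for L is J − K = (-2, -8, 8).
sin θ = |n·v| / (|n||v|) = |-20| / (√62 · √132) = 0.22108.
θ ≈ 12.8°.

12.8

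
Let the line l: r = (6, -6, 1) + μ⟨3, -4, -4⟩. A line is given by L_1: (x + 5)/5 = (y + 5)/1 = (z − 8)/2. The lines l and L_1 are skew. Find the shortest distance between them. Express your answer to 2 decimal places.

5.12

L_1 has direction (5, 1, 2) through (-5, -5, 8).
Common perpendicular direction n = (3, -4, -4) × (5, 1, 2) = (-4, -26, 23).
With w = (-5, -5, 8) − (6, -6, 1) = (-11, 1, 7), w · n = 179.
Distance = |w · n| / |n| = |179| / √1221 ≈ 5.12.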